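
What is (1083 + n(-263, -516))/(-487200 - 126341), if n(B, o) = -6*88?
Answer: -555/613541 ≈ -0.00090459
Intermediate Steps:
n(B, o) = -528
(1083 + n(-263, -516))/(-487200 - 126341) = (1083 - 528)/(-487200 - 126341) = 555/(-613541) = 555*(-1/613541) = -555/613541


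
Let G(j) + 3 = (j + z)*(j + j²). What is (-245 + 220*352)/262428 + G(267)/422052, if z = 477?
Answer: 583484716877/4614927594 ≈ 126.43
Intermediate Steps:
G(j) = -3 + (477 + j)*(j + j²) (G(j) = -3 + (j + 477)*(j + j²) = -3 + (477 + j)*(j + j²))
(-245 + 220*352)/262428 + G(267)/422052 = (-245 + 220*352)/262428 + (-3 + 267³ + 477*267 + 478*267²)/422052 = (-245 + 77440)*(1/262428) + (-3 + 19034163 + 127359 + 478*71289)*(1/422052) = 77195*(1/262428) + (-3 + 19034163 + 127359 + 34076142)*(1/422052) = 77195/262428 + 53237661*(1/422052) = 77195/262428 + 17745887/140684 = 583484716877/4614927594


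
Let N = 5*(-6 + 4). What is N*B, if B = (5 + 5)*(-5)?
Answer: 500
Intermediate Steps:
B = -50 (B = 10*(-5) = -50)
N = -10 (N = 5*(-2) = -10)
N*B = -10*(-50) = 500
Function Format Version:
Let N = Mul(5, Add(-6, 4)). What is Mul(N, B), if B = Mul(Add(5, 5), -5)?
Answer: 500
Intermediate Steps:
B = -50 (B = Mul(10, -5) = -50)
N = -10 (N = Mul(5, -2) = -10)
Mul(N, B) = Mul(-10, -50) = 500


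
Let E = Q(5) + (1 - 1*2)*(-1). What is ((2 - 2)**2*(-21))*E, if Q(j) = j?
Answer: 0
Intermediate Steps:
E = 6 (E = 5 + (1 - 1*2)*(-1) = 5 + (1 - 2)*(-1) = 5 - 1*(-1) = 5 + 1 = 6)
((2 - 2)**2*(-21))*E = ((2 - 2)**2*(-21))*6 = (0**2*(-21))*6 = (0*(-21))*6 = 0*6 = 0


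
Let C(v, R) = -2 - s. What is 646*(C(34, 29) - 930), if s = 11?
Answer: -609178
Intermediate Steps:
C(v, R) = -13 (C(v, R) = -2 - 1*11 = -2 - 11 = -13)
646*(C(34, 29) - 930) = 646*(-13 - 930) = 646*(-943) = -609178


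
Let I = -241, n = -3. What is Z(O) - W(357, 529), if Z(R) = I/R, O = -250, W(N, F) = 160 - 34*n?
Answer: -65259/250 ≈ -261.04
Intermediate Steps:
W(N, F) = 262 (W(N, F) = 160 - 34*(-3) = 160 + 102 = 262)
Z(R) = -241/R
Z(O) - W(357, 529) = -241/(-250) - 1*262 = -241*(-1/250) - 262 = 241/250 - 262 = -65259/250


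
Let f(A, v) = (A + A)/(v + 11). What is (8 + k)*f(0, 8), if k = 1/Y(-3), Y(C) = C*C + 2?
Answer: 0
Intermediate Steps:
Y(C) = 2 + C² (Y(C) = C² + 2 = 2 + C²)
f(A, v) = 2*A/(11 + v) (f(A, v) = (2*A)/(11 + v) = 2*A/(11 + v))
k = 1/11 (k = 1/(2 + (-3)²) = 1/(2 + 9) = 1/11 ≈ 0.090909)
(8 + k)*f(0, 8) = (8 + 1/11)*(2*0/(11 + 8)) = 89*(2*0/19)/11 = 89*(2*0*(1/19))/11 = (89/11)*0 = 0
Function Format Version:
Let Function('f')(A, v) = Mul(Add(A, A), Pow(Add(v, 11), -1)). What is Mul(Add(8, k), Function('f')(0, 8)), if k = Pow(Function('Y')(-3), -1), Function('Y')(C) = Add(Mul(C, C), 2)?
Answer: 0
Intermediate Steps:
Function('Y')(C) = Add(2, Pow(C, 2)) (Function('Y')(C) = Add(Pow(C, 2), 2) = Add(2, Pow(C, 2)))
Function('f')(A, v) = Mul(2, A, Pow(Add(11, v), -1)) (Function('f')(A, v) = Mul(Mul(2, A), Pow(Add(11, v), -1)) = Mul(2, A, Pow(Add(11, v), -1)))
k = Rational(1, 11) (k = Pow(Add(2, Pow(-3, 2)), -1) = Pow(Add(2, 9), -1) = Pow(11, -1) = Rational(1, 11) ≈ 0.090909)
Mul(Add(8, k), Function('f')(0, 8)) = Mul(Add(8, Rational(1, 11)), Mul(2, 0, Pow(Add(11, 8), -1))) = Mul(Rational(89, 11), Mul(2, 0, Pow(19, -1))) = Mul(Rational(89, 11), Mul(2, 0, Rational(1, 19))) = Mul(Rational(89, 11), 0) = 0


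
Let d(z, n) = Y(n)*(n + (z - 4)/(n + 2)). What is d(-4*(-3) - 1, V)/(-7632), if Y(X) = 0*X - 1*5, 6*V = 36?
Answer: 275/61056 ≈ 0.0045041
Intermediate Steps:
V = 6 (V = (⅙)*36 = 6)
Y(X) = -5 (Y(X) = 0 - 5 = -5)
d(z, n) = -5*n - 5*(-4 + z)/(2 + n) (d(z, n) = -5*(n + (z - 4)/(n + 2)) = -5*(n + (-4 + z)/(2 + n)) = -5*n - 5*(-4 + z)/(2 + n))
d(-4*(-3) - 1, V)/(-7632) = (5*(4 - (-4*(-3) - 1) - 1*6² - 2*6)/(2 + 6))/(-7632) = (5*(4 - (12 - 1) - 1*36 - 12)/8)*(-1/7632) = (5*(⅛)*(4 - 1*11 - 36 - 12))*(-1/7632) = (5*(⅛)*(4 - 11 - 36 - 12))*(-1/7632) = (5*(⅛)*(-55))*(-1/7632) = -275/8*(-1/7632) = 275/61056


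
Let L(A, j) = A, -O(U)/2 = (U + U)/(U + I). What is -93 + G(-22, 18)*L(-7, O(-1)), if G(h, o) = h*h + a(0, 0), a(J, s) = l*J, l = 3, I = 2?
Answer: -3481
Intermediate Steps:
a(J, s) = 3*J
O(U) = -4*U/(2 + U) (O(U) = -2*(U + U)/(U + 2) = -2*2*U/(2 + U) = -4*U/(2 + U))
G(h, o) = h² (G(h, o) = h*h + 3*0 = h² + 0 = h²)
-93 + G(-22, 18)*L(-7, O(-1)) = -93 + (-22)²*(-7) = -93 + 484*(-7) = -93 - 3388 = -3481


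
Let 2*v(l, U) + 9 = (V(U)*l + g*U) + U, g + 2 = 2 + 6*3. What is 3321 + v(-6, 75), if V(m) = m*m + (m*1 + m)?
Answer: -13296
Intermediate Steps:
g = 18 (g = -2 + (2 + 6*3) = -2 + (2 + 18) = -2 + 20 = 18)
V(m) = m² + 2*m (V(m) = m² + (m + m) = m² + 2*m)
v(l, U) = -9/2 + 19*U/2 + U*l*(2 + U)/2 (v(l, U) = -9/2 + (((U*(2 + U))*l + 18*U) + U)/2 = -9/2 + ((U*l*(2 + U) + 18*U) + U)/2 = -9/2 + ((18*U + U*l*(2 + U)) + U)/2 = -9/2 + (19*U + U*l*(2 + U))/2 = -9/2 + (19*U/2 + U*l*(2 + U)/2) = -9/2 + 19*U/2 + U*l*(2 + U)/2)
3321 + v(-6, 75) = 3321 + (-9/2 + (19/2)*75 + (½)*75*(-6)*(2 + 75)) = 3321 + (-9/2 + 1425/2 + (½)*75*(-6)*77) = 3321 + (-9/2 + 1425/2 - 17325) = 3321 - 16617 = -13296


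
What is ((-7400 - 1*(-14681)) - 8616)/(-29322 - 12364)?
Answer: 1335/41686 ≈ 0.032025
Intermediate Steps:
((-7400 - 1*(-14681)) - 8616)/(-29322 - 12364) = ((-7400 + 14681) - 8616)/(-41686) = (7281 - 8616)*(-1/41686) = -1335*(-1/41686) = 1335/41686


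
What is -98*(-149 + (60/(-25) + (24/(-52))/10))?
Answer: 964712/65 ≈ 14842.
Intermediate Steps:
-98*(-149 + (60/(-25) + (24/(-52))/10)) = -98*(-149 + (60*(-1/25) + (24*(-1/52))*(⅒))) = -98*(-149 + (-12/5 - 6/13*⅒)) = -98*(-149 + (-12/5 - 3/65)) = -98*(-149 - 159/65) = -98*(-9844/65) = 964712/65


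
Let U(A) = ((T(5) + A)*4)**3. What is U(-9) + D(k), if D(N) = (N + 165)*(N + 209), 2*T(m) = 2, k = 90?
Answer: 43477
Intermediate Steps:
T(m) = 1 (T(m) = (1/2)*2 = 1)
D(N) = (165 + N)*(209 + N)
U(A) = (4 + 4*A)**3 (U(A) = ((1 + A)*4)**3 = (4 + 4*A)**3)
U(-9) + D(k) = 64*(1 - 9)**3 + (34485 + 90**2 + 374*90) = 64*(-8)**3 + (34485 + 8100 + 33660) = 64*(-512) + 76245 = -32768 + 76245 = 43477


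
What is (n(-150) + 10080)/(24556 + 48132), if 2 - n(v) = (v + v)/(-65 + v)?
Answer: 19703/142072 ≈ 0.13868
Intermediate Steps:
n(v) = 2 - 2*v/(-65 + v) (n(v) = 2 - (v + v)/(-65 + v) = 2 - 2*v/(-65 + v))
(n(-150) + 10080)/(24556 + 48132) = (-130/(-65 - 150) + 10080)/(24556 + 48132) = (-130/(-215) + 10080)/72688 = (-130*(-1/215) + 10080)*(1/72688) = (26/43 + 10080)*(1/72688) = (433466/43)*(1/72688) = 19703/142072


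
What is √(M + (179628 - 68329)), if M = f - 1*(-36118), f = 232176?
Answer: 3*√42177 ≈ 616.11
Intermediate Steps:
M = 268294 (M = 232176 - 1*(-36118) = 232176 + 36118 = 268294)
√(M + (179628 - 68329)) = √(268294 + (179628 - 68329)) = √(268294 + 111299) = √379593 = 3*√42177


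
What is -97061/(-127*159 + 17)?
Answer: 97061/20176 ≈ 4.8107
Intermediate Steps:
-97061/(-127*159 + 17) = -97061/(-20193 + 17) = -97061/(-20176) = -97061*(-1/20176) = 97061/20176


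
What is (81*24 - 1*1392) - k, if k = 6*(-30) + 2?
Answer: 730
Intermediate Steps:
k = -178 (k = -180 + 2 = -178)
(81*24 - 1*1392) - k = (81*24 - 1*1392) - 1*(-178) = (1944 - 1392) + 178 = 552 + 178 = 730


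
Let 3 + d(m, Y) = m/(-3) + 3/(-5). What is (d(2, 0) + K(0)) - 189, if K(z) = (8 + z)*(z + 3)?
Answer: -2539/15 ≈ -169.27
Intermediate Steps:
K(z) = (3 + z)*(8 + z) (K(z) = (8 + z)*(3 + z) = (3 + z)*(8 + z))
d(m, Y) = -18/5 - m/3 (d(m, Y) = -3 + (m/(-3) + 3/(-5)) = -3 + (m*(-⅓) + 3*(-⅕)) = -3 + (-m/3 - ⅗) = -3 + (-⅗ - m/3) = -18/5 - m/3)
(d(2, 0) + K(0)) - 189 = ((-18/5 - ⅓*2) + (24 + 0² + 11*0)) - 189 = ((-18/5 - ⅔) + (24 + 0 + 0)) - 189 = (-64/15 + 24) - 189 = 296/15 - 189 = -2539/15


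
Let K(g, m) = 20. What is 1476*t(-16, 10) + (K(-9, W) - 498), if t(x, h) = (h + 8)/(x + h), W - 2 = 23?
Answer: -4906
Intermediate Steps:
W = 25 (W = 2 + 23 = 25)
t(x, h) = (8 + h)/(h + x)
1476*t(-16, 10) + (K(-9, W) - 498) = 1476*((8 + 10)/(10 - 16)) + (20 - 498) = 1476*(18/(-6)) - 478 = 1476*(-⅙*18) - 478 = 1476*(-3) - 478 = -4428 - 478 = -4906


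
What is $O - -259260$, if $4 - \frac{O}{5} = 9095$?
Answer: $213805$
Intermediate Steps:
$O = -45455$ ($O = 20 - 45475 = -45455$)
$O - -259260 = -45455 - -259260 = -45455 + 259260 = 213805$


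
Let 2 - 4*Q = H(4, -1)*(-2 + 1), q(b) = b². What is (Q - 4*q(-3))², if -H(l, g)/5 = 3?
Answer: 24649/16 ≈ 1540.6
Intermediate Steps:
H(l, g) = -15 (H(l, g) = -5*3 = -15)
Q = -13/4 (Q = ½ - (-15)*(-2 + 1)/4 = ½ - (-15)*(-1)/4 = ½ - ¼*15 = ½ - 15/4 = -13/4 ≈ -3.2500)
(Q - 4*q(-3))² = (-13/4 - 4*(-3)²)² = (-13/4 - 4*9)² = (-13/4 - 36)² = (-157/4)² = 24649/16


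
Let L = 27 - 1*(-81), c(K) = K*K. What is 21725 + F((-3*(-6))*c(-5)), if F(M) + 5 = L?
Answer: 21828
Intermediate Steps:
c(K) = K**2
L = 108 (L = 27 + 81 = 108)
F(M) = 103 (F(M) = -5 + 108 = 103)
21725 + F((-3*(-6))*c(-5)) = 21725 + 103 = 21828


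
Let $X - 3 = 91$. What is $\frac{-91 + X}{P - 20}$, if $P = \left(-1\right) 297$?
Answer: $- \frac{3}{317} \approx -0.0094637$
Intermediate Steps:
$X = 94$ ($X = 3 + 91 = 94$)
$P = -297$
$\frac{-91 + X}{P - 20} = \frac{-91 + 94}{-297 - 20} = \frac{3}{-317} = 3 \left(- \frac{1}{317}\right) = - \frac{3}{317}$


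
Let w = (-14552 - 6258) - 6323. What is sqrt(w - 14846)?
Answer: I*sqrt(41979) ≈ 204.89*I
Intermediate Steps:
w = -27133 (w = -20810 - 6323 = -27133)
sqrt(w - 14846) = sqrt(-27133 - 14846) = sqrt(-41979) = I*sqrt(41979)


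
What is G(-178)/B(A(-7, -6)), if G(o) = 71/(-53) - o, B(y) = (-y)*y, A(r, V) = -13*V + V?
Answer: -3121/91584 ≈ -0.034078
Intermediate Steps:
A(r, V) = -12*V
B(y) = -y²
G(o) = -71/53 - o (G(o) = 71*(-1/53) - o = -71/53 - o)
G(-178)/B(A(-7, -6)) = (-71/53 - 1*(-178))/((-(-12*(-6))²)) = (-71/53 + 178)/((-1*72²)) = 9363/(53*((-1*5184))) = (9363/53)/(-5184) = (9363/53)*(-1/5184) = -3121/91584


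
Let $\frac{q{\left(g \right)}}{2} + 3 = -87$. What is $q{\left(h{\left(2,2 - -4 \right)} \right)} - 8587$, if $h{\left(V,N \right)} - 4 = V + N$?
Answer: $-8767$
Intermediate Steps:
$h{\left(V,N \right)} = 4 + N + V$ ($h{\left(V,N \right)} = 4 + \left(V + N\right) = 4 + \left(N + V\right) = 4 + N + V$)
$q{\left(g \right)} = -180$ ($q{\left(g \right)} = -6 + 2 \left(-87\right) = -6 - 174 = -180$)
$q{\left(h{\left(2,2 - -4 \right)} \right)} - 8587 = -180 - 8587 = -8767$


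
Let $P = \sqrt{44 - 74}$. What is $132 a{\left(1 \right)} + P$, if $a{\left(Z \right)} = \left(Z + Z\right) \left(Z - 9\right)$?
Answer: $-2112 + i \sqrt{30} \approx -2112.0 + 5.4772 i$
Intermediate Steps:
$a{\left(Z \right)} = 2 Z \left(-9 + Z\right)$
$P = i \sqrt{30}$ ($P = \sqrt{-30} = i \sqrt{30} \approx 5.4772 i$)
$132 a{\left(1 \right)} + P = 132 \cdot 2 \cdot 1 \left(-9 + 1\right) + i \sqrt{30} = 132 \cdot 2 \cdot 1 \left(-8\right) + i \sqrt{30} = 132 \left(-16\right) + i \sqrt{30} = -2112 + i \sqrt{30}$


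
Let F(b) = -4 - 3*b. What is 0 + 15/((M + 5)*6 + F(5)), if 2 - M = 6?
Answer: -15/13 ≈ -1.1538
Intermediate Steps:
M = -4 (M = 2 - 1*6 = 2 - 6 = -4)
0 + 15/((M + 5)*6 + F(5)) = 0 + 15/((-4 + 5)*6 + (-4 - 3*5)) = 0 + 15/(1*6 + (-4 - 15)) = 0 + 15/(6 - 19) = 0 + 15/(-13) = 0 - 1/13*15 = 0 - 15/13 = -15/13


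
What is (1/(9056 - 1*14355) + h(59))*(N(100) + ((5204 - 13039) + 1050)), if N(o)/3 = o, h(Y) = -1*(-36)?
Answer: -1237098055/5299 ≈ -2.3346e+5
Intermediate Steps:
h(Y) = 36
N(o) = 3*o
(1/(9056 - 1*14355) + h(59))*(N(100) + ((5204 - 13039) + 1050)) = (1/(9056 - 1*14355) + 36)*(3*100 + ((5204 - 13039) + 1050)) = (1/(9056 - 14355) + 36)*(300 + (-7835 + 1050)) = (1/(-5299) + 36)*(300 - 6785) = (-1/5299 + 36)*(-6485) = (190763/5299)*(-6485) = -1237098055/5299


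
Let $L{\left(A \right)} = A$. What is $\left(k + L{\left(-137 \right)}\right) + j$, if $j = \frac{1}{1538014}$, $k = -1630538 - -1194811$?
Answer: $- \frac{670364934095}{1538014} \approx -4.3586 \cdot 10^{5}$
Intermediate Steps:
$k = -435727$ ($k = -1630538 + 1194811 = -435727$)
$j = \frac{1}{1538014} \approx 6.5019 \cdot 10^{-7}$
$\left(k + L{\left(-137 \right)}\right) + j = \left(-435727 - 137\right) + \frac{1}{1538014} = -435864 + \frac{1}{1538014} = - \frac{670364934095}{1538014}$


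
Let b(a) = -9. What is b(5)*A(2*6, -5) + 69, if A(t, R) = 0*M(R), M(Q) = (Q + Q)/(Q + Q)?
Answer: 69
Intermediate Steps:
M(Q) = 1 (M(Q) = (2*Q)/((2*Q)) = (2*Q)*(1/(2*Q)) = 1)
A(t, R) = 0 (A(t, R) = 0*1 = 0)
b(5)*A(2*6, -5) + 69 = -9*0 + 69 = 0 + 69 = 69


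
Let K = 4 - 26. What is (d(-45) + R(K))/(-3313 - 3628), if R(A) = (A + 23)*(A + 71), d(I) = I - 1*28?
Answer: 24/6941 ≈ 0.0034577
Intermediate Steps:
d(I) = -28 + I (d(I) = I - 28 = -28 + I)
K = -22
R(A) = (23 + A)*(71 + A)
(d(-45) + R(K))/(-3313 - 3628) = ((-28 - 45) + (1633 + (-22)² + 94*(-22)))/(-3313 - 3628) = (-73 + (1633 + 484 - 2068))/(-6941) = (-73 + 49)*(-1/6941) = -24*(-1/6941) = 24/6941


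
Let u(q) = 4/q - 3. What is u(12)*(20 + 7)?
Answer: -72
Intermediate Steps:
u(q) = -3 + 4/q
u(12)*(20 + 7) = (-3 + 4/12)*(20 + 7) = (-3 + 4*(1/12))*27 = (-3 + ⅓)*27 = -8/3*27 = -72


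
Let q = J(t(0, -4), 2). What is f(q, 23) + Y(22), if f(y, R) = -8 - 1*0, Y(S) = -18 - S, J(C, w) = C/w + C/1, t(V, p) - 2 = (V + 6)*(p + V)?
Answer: -48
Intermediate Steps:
t(V, p) = 2 + (6 + V)*(V + p) (t(V, p) = 2 + (V + 6)*(p + V) = 2 + (6 + V)*(V + p))
J(C, w) = C + C/w (J(C, w) = C/w + C*1 = C/w + C = C + C/w)
q = -33 (q = (2 + 0**2 + 6*0 + 6*(-4) + 0*(-4)) + (2 + 0**2 + 6*0 + 6*(-4) + 0*(-4))/2 = (2 + 0 + 0 - 24 + 0) + (2 + 0 + 0 - 24 + 0)*(1/2) = -22 - 22*1/2 = -22 - 11 = -33)
f(y, R) = -8 (f(y, R) = -8 + 0 = -8)
f(q, 23) + Y(22) = -8 + (-18 - 1*22) = -8 + (-18 - 22) = -8 - 40 = -48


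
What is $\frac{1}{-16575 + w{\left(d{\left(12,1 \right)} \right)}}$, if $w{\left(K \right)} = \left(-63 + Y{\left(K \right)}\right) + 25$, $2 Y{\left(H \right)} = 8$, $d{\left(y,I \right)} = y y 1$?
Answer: $- \frac{1}{16609} \approx -6.0208 \cdot 10^{-5}$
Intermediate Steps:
$d{\left(y,I \right)} = y^{2}$ ($d{\left(y,I \right)} = y^{2} \cdot 1 = y^{2}$)
$Y{\left(H \right)} = 4$ ($Y{\left(H \right)} = \frac{1}{2} \cdot 8 = 4$)
$w{\left(K \right)} = -34$ ($w{\left(K \right)} = \left(-63 + 4\right) + 25 = -59 + 25 = -34$)
$\frac{1}{-16575 + w{\left(d{\left(12,1 \right)} \right)}} = \frac{1}{-16575 - 34} = \frac{1}{-16609} = - \frac{1}{16609}$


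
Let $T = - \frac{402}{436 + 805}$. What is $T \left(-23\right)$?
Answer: $\frac{9246}{1241} \approx 7.4504$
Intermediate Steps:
$T = - \frac{402}{1241} \approx -0.32393$
$T \left(-23\right) = \left(- \frac{402}{1241}\right) \left(-23\right) = \frac{9246}{1241}$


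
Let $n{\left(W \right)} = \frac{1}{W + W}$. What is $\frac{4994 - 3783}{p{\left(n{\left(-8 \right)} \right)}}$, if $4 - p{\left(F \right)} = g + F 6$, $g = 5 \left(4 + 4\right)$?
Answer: $- \frac{9688}{285} \approx -33.993$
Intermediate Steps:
$g = 40$ ($g = 5 \cdot 8 = 40$)
$n{\left(W \right)} = \frac{1}{2 W}$
$p{\left(F \right)} = -36 - 6 F$ ($p{\left(F \right)} = 4 - \left(40 + F 6\right) = 4 - \left(40 + 6 F\right) = -36 - 6 F$)
$\frac{4994 - 3783}{p{\left(n{\left(-8 \right)} \right)}} = \frac{4994 - 3783}{-36 - 6 \frac{1}{2 \left(-8\right)}} = \frac{1211}{-36 - 6 \cdot \frac{1}{2} \left(- \frac{1}{8}\right)} = \frac{1211}{-36 - - \frac{3}{8}} = \frac{1211}{-36 + \frac{3}{8}} = \frac{1211}{- \frac{285}{8}} = 1211 \left(- \frac{8}{285}\right) = - \frac{9688}{285}$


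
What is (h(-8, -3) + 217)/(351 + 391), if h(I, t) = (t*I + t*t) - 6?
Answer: 122/371 ≈ 0.32884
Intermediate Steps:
h(I, t) = -6 + t**2 + I*t (h(I, t) = (I*t + t**2) - 6 = (t**2 + I*t) - 6 = -6 + t**2 + I*t)
(h(-8, -3) + 217)/(351 + 391) = ((-6 + (-3)**2 - 8*(-3)) + 217)/(351 + 391) = ((-6 + 9 + 24) + 217)/742 = (27 + 217)*(1/742) = 244*(1/742) = 122/371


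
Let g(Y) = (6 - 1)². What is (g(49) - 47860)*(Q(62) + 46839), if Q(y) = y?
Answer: -2243509335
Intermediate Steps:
g(Y) = 25 (g(Y) = 5² = 25)
(g(49) - 47860)*(Q(62) + 46839) = (25 - 47860)*(62 + 46839) = -47835*46901 = -2243509335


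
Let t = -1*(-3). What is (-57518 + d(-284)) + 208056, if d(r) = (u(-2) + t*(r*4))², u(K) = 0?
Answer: 11765002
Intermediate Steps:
t = 3
d(r) = 144*r² (d(r) = (0 + 3*(r*4))² = (0 + 3*(4*r))² = (0 + 12*r)² = (12*r)² = 144*r²)
(-57518 + d(-284)) + 208056 = (-57518 + 144*(-284)²) + 208056 = (-57518 + 144*80656) + 208056 = (-57518 + 11614464) + 208056 = 11556946 + 208056 = 11765002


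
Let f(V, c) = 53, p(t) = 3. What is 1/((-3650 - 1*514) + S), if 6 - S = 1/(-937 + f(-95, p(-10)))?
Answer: -884/3675671 ≈ -0.00024050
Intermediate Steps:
S = 5305/884 (S = 6 - 1/(-937 + 53) = 6 - 1/(-884) = 6 - 1*(-1/884) = 6 + 1/884 = 5305/884 ≈ 6.0011)
1/((-3650 - 1*514) + S) = 1/((-3650 - 1*514) + 5305/884) = 1/((-3650 - 514) + 5305/884) = 1/(-4164 + 5305/884) = 1/(-3675671/884) = -884/3675671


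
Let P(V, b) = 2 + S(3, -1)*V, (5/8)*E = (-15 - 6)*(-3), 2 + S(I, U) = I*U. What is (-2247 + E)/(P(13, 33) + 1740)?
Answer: -3577/2795 ≈ -1.2798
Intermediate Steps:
S(I, U) = -2 + I*U
E = 504/5 (E = 8*((-15 - 6)*(-3))/5 = 8*(-21*(-3))/5 = (8/5)*63 = 504/5 ≈ 100.80)
P(V, b) = 2 - 5*V (P(V, b) = 2 + (-2 + 3*(-1))*V = 2 + (-2 - 3)*V = 2 - 5*V)
(-2247 + E)/(P(13, 33) + 1740) = (-2247 + 504/5)/((2 - 5*13) + 1740) = -10731/(5*((2 - 65) + 1740)) = -10731/(5*(-63 + 1740)) = -10731/5/1677 = -10731/5*1/1677 = -3577/2795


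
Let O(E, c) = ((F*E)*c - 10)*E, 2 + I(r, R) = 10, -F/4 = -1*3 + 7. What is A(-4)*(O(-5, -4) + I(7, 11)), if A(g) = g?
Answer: -6632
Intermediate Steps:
F = -16 (F = -4*(-1*3 + 7) = -4*(-3 + 7) = -4*4 = -16)
I(r, R) = 8 (I(r, R) = -2 + 10 = 8)
O(E, c) = E*(-10 - 16*E*c) (O(E, c) = ((-16*E)*c - 10)*E = (-16*E*c - 10)*E = (-10 - 16*E*c)*E = E*(-10 - 16*E*c))
A(-4)*(O(-5, -4) + I(7, 11)) = -4*(2*(-5)*(-5 - 8*(-5)*(-4)) + 8) = -4*(2*(-5)*(-5 - 160) + 8) = -4*(2*(-5)*(-165) + 8) = -4*(1650 + 8) = -4*1658 = -6632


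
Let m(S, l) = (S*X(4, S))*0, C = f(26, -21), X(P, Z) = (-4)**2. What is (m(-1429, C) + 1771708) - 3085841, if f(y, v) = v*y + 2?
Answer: -1314133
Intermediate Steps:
X(P, Z) = 16
f(y, v) = 2 + v*y
C = -544 (C = 2 - 21*26 = 2 - 546 = -544)
m(S, l) = 0 (m(S, l) = (S*16)*0 = (16*S)*0 = 0)
(m(-1429, C) + 1771708) - 3085841 = (0 + 1771708) - 3085841 = 1771708 - 3085841 = -1314133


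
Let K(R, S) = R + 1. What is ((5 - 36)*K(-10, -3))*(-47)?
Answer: -13113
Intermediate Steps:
K(R, S) = 1 + R
((5 - 36)*K(-10, -3))*(-47) = ((5 - 36)*(1 - 10))*(-47) = -31*(-9)*(-47) = 279*(-47) = -13113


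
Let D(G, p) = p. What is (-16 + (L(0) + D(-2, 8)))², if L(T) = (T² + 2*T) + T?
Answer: 64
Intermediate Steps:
L(T) = T² + 3*T
(-16 + (L(0) + D(-2, 8)))² = (-16 + (0*(3 + 0) + 8))² = (-16 + (0*3 + 8))² = (-16 + (0 + 8))² = (-16 + 8)² = (-8)² = 64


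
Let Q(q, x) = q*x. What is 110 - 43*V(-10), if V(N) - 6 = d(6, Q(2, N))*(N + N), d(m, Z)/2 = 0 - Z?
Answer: 34252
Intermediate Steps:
d(m, Z) = -2*Z (d(m, Z) = 2*(0 - Z) = 2*(-Z) = -2*Z)
V(N) = 6 - 8*N² (V(N) = 6 + (-4*N)*(N + N) = 6 + (-4*N)*(2*N) = 6 - 8*N²)
110 - 43*V(-10) = 110 - 43*(6 - 8*(-10)²) = 110 - 43*(6 - 8*100) = 110 - 43*(6 - 800) = 110 - 43*(-794) = 110 + 34142 = 34252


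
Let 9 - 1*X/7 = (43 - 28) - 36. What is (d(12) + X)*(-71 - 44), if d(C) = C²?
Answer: -40710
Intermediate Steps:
X = 210 (X = 63 - 7*((43 - 28) - 36) = 63 - 7*(15 - 36) = 63 - 7*(-21) = 63 + 147 = 210)
(d(12) + X)*(-71 - 44) = (12² + 210)*(-71 - 44) = (144 + 210)*(-115) = 354*(-115) = -40710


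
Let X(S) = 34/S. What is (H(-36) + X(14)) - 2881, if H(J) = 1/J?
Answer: -725407/252 ≈ -2878.6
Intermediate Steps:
(H(-36) + X(14)) - 2881 = (1/(-36) + 34/14) - 2881 = (-1/36 + 34*(1/14)) - 2881 = (-1/36 + 17/7) - 2881 = 605/252 - 2881 = -725407/252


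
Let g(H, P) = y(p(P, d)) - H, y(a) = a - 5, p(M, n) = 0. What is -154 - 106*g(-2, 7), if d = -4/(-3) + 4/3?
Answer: 164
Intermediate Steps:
d = 8/3 (d = -4*(-⅓) + 4*(⅓) = 4/3 + 4/3 = 8/3 ≈ 2.6667)
y(a) = -5 + a
g(H, P) = -5 - H (g(H, P) = (-5 + 0) - H = -5 - H)
-154 - 106*g(-2, 7) = -154 - 106*(-5 - 1*(-2)) = -154 - 106*(-5 + 2) = -154 - 106*(-3) = -154 + 318 = 164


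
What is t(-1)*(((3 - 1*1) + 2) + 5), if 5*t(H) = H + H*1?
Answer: -18/5 ≈ -3.6000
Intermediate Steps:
t(H) = 2*H/5 (t(H) = (H + H*1)/5 = (H + H)/5 = (2*H)/5 = 2*H/5)
t(-1)*(((3 - 1*1) + 2) + 5) = ((⅖)*(-1))*(((3 - 1*1) + 2) + 5) = -2*(((3 - 1) + 2) + 5)/5 = -2*((2 + 2) + 5)/5 = -2*(4 + 5)/5 = -⅖*9 = -18/5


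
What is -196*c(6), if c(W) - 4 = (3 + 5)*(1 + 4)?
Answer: -8624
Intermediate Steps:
c(W) = 44 (c(W) = 4 + (3 + 5)*(1 + 4) = 4 + 8*5 = 4 + 40 = 44)
-196*c(6) = -196*44 = -8624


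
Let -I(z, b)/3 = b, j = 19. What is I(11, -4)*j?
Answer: 228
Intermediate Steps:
I(z, b) = -3*b
I(11, -4)*j = -3*(-4)*19 = 12*19 = 228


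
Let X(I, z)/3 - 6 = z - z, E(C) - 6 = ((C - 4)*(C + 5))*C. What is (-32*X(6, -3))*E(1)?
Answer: 6912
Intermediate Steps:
E(C) = 6 + C*(-4 + C)*(5 + C) (E(C) = 6 + ((C - 4)*(C + 5))*C = 6 + ((-4 + C)*(5 + C))*C = 6 + C*(-4 + C)*(5 + C))
X(I, z) = 18 (X(I, z) = 18 + 3*(z - z) = 18 + 3*0 = 18 + 0 = 18)
(-32*X(6, -3))*E(1) = (-32*18)*(6 + 1² + 1³ - 20*1) = -576*(6 + 1 + 1 - 20) = -576*(-12) = 6912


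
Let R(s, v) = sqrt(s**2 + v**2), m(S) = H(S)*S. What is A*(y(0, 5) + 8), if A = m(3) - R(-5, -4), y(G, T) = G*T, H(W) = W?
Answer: 72 - 8*sqrt(41) ≈ 20.775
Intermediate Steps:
m(S) = S**2 (m(S) = S*S = S**2)
A = 9 - sqrt(41) (A = 3**2 - sqrt((-5)**2 + (-4)**2) = 9 - sqrt(25 + 16) = 9 - sqrt(41) ≈ 2.5969)
A*(y(0, 5) + 8) = (9 - sqrt(41))*(0*5 + 8) = (9 - sqrt(41))*(0 + 8) = (9 - sqrt(41))*8 = 72 - 8*sqrt(41)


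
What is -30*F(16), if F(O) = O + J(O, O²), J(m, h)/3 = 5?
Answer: -930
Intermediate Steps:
J(m, h) = 15 (J(m, h) = 3*5 = 15)
F(O) = 15 + O (F(O) = O + 15 = 15 + O)
-30*F(16) = -30*(15 + 16) = -30*31 = -930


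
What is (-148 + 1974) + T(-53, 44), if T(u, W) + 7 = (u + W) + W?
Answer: 1854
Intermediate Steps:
T(u, W) = -7 + u + 2*W (T(u, W) = -7 + ((u + W) + W) = -7 + ((W + u) + W) = -7 + (u + 2*W) = -7 + u + 2*W)
(-148 + 1974) + T(-53, 44) = (-148 + 1974) + (-7 - 53 + 2*44) = 1826 + (-7 - 53 + 88) = 1826 + 28 = 1854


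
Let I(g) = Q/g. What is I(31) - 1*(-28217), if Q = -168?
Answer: 874559/31 ≈ 28212.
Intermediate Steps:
I(g) = -168/g
I(31) - 1*(-28217) = -168/31 - 1*(-28217) = -168*1/31 + 28217 = -168/31 + 28217 = 874559/31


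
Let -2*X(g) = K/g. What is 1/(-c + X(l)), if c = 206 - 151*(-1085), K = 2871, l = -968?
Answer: -176/28870955 ≈ -6.0961e-6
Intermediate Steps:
c = 164041 (c = 206 + 163835 = 164041)
X(g) = -2871/(2*g)
1/(-c + X(l)) = 1/(-1*164041 - 2871/2/(-968)) = 1/(-164041 - 2871/2*(-1/968)) = 1/(-164041 + 261/176) = 1/(-28870955/176) = -176/28870955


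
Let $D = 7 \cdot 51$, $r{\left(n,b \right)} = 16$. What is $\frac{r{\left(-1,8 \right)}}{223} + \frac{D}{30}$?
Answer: $\frac{26697}{2230} \approx 11.972$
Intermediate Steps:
$D = 357$
$\frac{r{\left(-1,8 \right)}}{223} + \frac{D}{30} = \frac{16}{223} + \frac{357}{30} = 16 \cdot \frac{1}{223} + 357 \cdot \frac{1}{30} = \frac{16}{223} + \frac{119}{10} = \frac{26697}{2230}$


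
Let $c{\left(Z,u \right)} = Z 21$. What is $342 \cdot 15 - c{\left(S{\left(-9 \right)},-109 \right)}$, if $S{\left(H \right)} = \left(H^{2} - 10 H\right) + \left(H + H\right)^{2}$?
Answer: $-5265$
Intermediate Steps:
$S{\left(H \right)} = - 10 H + 5 H^{2}$ ($S{\left(H \right)} = \left(H^{2} - 10 H\right) + \left(2 H\right)^{2} = \left(H^{2} - 10 H\right) + 4 H^{2} = - 10 H + 5 H^{2}$)
$c{\left(Z,u \right)} = 21 Z$
$342 \cdot 15 - c{\left(S{\left(-9 \right)},-109 \right)} = 342 \cdot 15 - 21 \cdot 5 \left(-9\right) \left(-2 - 9\right) = 5130 - 21 \cdot 5 \left(-9\right) \left(-11\right) = 5130 - 21 \cdot 495 = 5130 - 10395 = -5265$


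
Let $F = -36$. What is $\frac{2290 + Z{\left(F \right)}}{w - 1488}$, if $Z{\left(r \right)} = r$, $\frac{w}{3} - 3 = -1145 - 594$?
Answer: $- \frac{1127}{3348} \approx -0.33662$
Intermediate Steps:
$w = -5208$ ($w = 9 + 3 \left(-1145 - 594\right) = 9 + 3 \left(-1739\right) = 9 - 5217 = -5208$)
$\frac{2290 + Z{\left(F \right)}}{w - 1488} = \frac{2290 - 36}{-5208 - 1488} = \frac{2254}{-6696} = 2254 \left(- \frac{1}{6696}\right) = - \frac{1127}{3348}$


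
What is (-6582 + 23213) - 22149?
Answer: -5518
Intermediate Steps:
(-6582 + 23213) - 22149 = 16631 - 22149 = -5518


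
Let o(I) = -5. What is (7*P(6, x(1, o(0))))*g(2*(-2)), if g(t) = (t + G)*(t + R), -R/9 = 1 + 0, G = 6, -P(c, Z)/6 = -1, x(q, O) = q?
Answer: -1092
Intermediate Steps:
P(c, Z) = 6 (P(c, Z) = -6*(-1) = 6)
R = -9 (R = -9*(1 + 0) = -9*1 = -9)
g(t) = (-9 + t)*(6 + t) (g(t) = (t + 6)*(t - 9) = (6 + t)*(-9 + t) = (-9 + t)*(6 + t))
(7*P(6, x(1, o(0))))*g(2*(-2)) = (7*6)*(-54 + (2*(-2))**2 - 6*(-2)) = 42*(-54 + (-4)**2 - 3*(-4)) = 42*(-54 + 16 + 12) = 42*(-26) = -1092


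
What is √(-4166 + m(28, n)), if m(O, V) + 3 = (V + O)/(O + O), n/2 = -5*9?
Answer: I*√817341/14 ≈ 64.576*I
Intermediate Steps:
n = -90 (n = 2*(-5*9) = 2*(-45) = -90)
m(O, V) = -3 + (O + V)/(2*O) (m(O, V) = -3 + (V + O)/(O + O) = -3 + (O + V)/((2*O)) = -3 + (O + V)*(1/(2*O)) = -3 + (O + V)/(2*O))
√(-4166 + m(28, n)) = √(-4166 + (½)*(-90 - 5*28)/28) = √(-4166 + (½)*(1/28)*(-90 - 140)) = √(-4166 + (½)*(1/28)*(-230)) = √(-4166 - 115/28) = √(-116763/28) = I*√817341/14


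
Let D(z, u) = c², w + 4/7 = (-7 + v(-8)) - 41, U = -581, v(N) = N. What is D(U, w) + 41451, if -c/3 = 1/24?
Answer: 2652865/64 ≈ 41451.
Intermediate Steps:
c = -⅛ (c = -3/24 = -3*1/24 = -⅛ ≈ -0.12500)
w = -396/7 (w = -4/7 + ((-7 - 8) - 41) = -4/7 + (-15 - 41) = -4/7 - 56 = -396/7 ≈ -56.571)
D(z, u) = 1/64 (D(z, u) = (-⅛)² = 1/64)
D(U, w) + 41451 = 1/64 + 41451 = 2652865/64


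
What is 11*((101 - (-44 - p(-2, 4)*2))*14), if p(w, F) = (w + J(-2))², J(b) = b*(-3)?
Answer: 27258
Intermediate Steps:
J(b) = -3*b
p(w, F) = (6 + w)² (p(w, F) = (w - 3*(-2))² = (w + 6)² = (6 + w)²)
11*((101 - (-44 - p(-2, 4)*2))*14) = 11*((101 - (-44 - (6 - 2)²*2))*14) = 11*((101 - (-44 - 4²*2))*14) = 11*((101 - (-44 - 16*2))*14) = 11*((101 - (-44 - 1*32))*14) = 11*((101 - (-44 - 32))*14) = 11*((101 - 1*(-76))*14) = 11*((101 + 76)*14) = 11*(177*14) = 11*2478 = 27258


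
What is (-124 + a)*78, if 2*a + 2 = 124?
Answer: -4914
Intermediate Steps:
a = 61 (a = -1 + (1/2)*124 = -1 + 62 = 61)
(-124 + a)*78 = (-124 + 61)*78 = -63*78 = -4914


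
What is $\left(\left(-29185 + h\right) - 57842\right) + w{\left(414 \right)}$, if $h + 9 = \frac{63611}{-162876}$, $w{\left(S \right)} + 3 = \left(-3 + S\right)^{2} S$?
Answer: $\frac{11376278565769}{162876} \approx 6.9846 \cdot 10^{7}$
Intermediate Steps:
$w{\left(S \right)} = -3 + S \left(-3 + S\right)^{2}$ ($w{\left(S \right)} = -3 + \left(-3 + S\right)^{2} S = -3 + S \left(-3 + S\right)^{2}$)
$h = - \frac{1529495}{162876}$ ($h = -9 + \frac{63611}{-162876} = -9 + 63611 \left(- \frac{1}{162876}\right) = -9 - \frac{63611}{162876} = - \frac{1529495}{162876} \approx -9.3905$)
$\left(\left(-29185 + h\right) - 57842\right) + w{\left(414 \right)} = \left(\left(-29185 - \frac{1529495}{162876}\right) - 57842\right) - \left(3 - 414 \left(-3 + 414\right)^{2}\right) = \left(- \frac{4755065555}{162876} - 57842\right) - \left(3 - 414 \cdot 411^{2}\right) = - \frac{14176139147}{162876} + \left(-3 + 414 \cdot 168921\right) = - \frac{14176139147}{162876} + \left(-3 + 69933294\right) = - \frac{14176139147}{162876} + 69933291 = \frac{11376278565769}{162876}$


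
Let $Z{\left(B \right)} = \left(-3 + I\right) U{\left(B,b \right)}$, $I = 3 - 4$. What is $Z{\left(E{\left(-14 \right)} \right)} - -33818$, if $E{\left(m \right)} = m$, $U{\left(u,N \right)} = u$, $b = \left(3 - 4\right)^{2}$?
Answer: $33874$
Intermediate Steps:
$b = 1$ ($b = \left(-1\right)^{2} = 1$)
$I = -1$
$Z{\left(B \right)} = - 4 B$ ($Z{\left(B \right)} = \left(-3 - 1\right) B = - 4 B$)
$Z{\left(E{\left(-14 \right)} \right)} - -33818 = \left(-4\right) \left(-14\right) - -33818 = 56 + 33818 = 33874$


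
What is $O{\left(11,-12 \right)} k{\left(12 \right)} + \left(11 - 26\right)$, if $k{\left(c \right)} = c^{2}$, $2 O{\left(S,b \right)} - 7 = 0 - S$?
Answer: $-303$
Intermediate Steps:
$O{\left(S,b \right)} = \frac{7}{2} - \frac{S}{2}$ ($O{\left(S,b \right)} = \frac{7}{2} + \frac{0 - S}{2} = \frac{7}{2} + \frac{\left(-1\right) S}{2} = \frac{7}{2} - \frac{S}{2}$)
$O{\left(11,-12 \right)} k{\left(12 \right)} + \left(11 - 26\right) = \left(\frac{7}{2} - \frac{11}{2}\right) 12^{2} + \left(11 - 26\right) = \left(\frac{7}{2} - \frac{11}{2}\right) 144 + \left(11 - 26\right) = \left(-2\right) 144 - 15 = -288 - 15 = -303$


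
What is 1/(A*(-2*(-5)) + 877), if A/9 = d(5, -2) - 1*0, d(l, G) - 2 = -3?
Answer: 1/787 ≈ 0.0012706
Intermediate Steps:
d(l, G) = -1 (d(l, G) = 2 - 3 = -1)
A = -9 (A = 9*(-1 - 1*0) = 9*(-1 + 0) = 9*(-1) = -9)
1/(A*(-2*(-5)) + 877) = 1/(-(-18)*(-5) + 877) = 1/(-9*10 + 877) = 1/(-90 + 877) = 1/787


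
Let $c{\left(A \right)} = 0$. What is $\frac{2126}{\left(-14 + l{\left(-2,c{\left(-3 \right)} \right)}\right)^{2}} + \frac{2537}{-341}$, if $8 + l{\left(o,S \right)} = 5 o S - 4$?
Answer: $- \frac{495023}{115258} \approx -4.2949$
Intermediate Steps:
$l{\left(o,S \right)} = -12 + 5 S o$ ($l{\left(o,S \right)} = -8 + \left(5 o S - 4\right) = -8 + \left(5 S o - 4\right) = -8 + \left(-4 + 5 S o\right) = -12 + 5 S o$)
$\frac{2126}{\left(-14 + l{\left(-2,c{\left(-3 \right)} \right)}\right)^{2}} + \frac{2537}{-341} = \frac{2126}{\left(-14 - \left(12 + 0 \left(-2\right)\right)\right)^{2}} + \frac{2537}{-341} = \frac{2126}{\left(-14 + \left(-12 + 0\right)\right)^{2}} + 2537 \left(- \frac{1}{341}\right) = \frac{2126}{\left(-14 - 12\right)^{2}} - \frac{2537}{341} = \frac{2126}{\left(-26\right)^{2}} - \frac{2537}{341} = \frac{2126}{676} - \frac{2537}{341} = 2126 \cdot \frac{1}{676} - \frac{2537}{341} = \frac{1063}{338} - \frac{2537}{341} = - \frac{495023}{115258}$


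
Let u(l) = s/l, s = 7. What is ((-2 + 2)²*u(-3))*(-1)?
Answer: 0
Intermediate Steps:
u(l) = 7/l
((-2 + 2)²*u(-3))*(-1) = ((-2 + 2)²*(7/(-3)))*(-1) = (0²*(7*(-⅓)))*(-1) = (0*(-7/3))*(-1) = 0*(-1) = 0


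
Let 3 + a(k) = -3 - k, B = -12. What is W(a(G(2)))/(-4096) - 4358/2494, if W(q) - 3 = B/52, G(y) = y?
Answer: -29018071/16600064 ≈ -1.7481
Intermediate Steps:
a(k) = -6 - k (a(k) = -3 + (-3 - k) = -6 - k)
W(q) = 36/13 (W(q) = 3 - 12/52 = 3 - 12*1/52 = 3 - 3/13 = 36/13)
W(a(G(2)))/(-4096) - 4358/2494 = (36/13)/(-4096) - 4358/2494 = (36/13)*(-1/4096) - 4358*1/2494 = -9/13312 - 2179/1247 = -29018071/16600064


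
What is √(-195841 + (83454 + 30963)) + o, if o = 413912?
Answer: 413912 + 4*I*√5089 ≈ 4.1391e+5 + 285.35*I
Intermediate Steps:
√(-195841 + (83454 + 30963)) + o = √(-195841 + (83454 + 30963)) + 413912 = √(-195841 + 114417) + 413912 = √(-81424) + 413912 = 4*I*√5089 + 413912 = 413912 + 4*I*√5089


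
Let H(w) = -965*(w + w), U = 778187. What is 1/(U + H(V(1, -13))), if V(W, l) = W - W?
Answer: 1/778187 ≈ 1.2850e-6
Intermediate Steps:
V(W, l) = 0
H(w) = -1930*w
1/(U + H(V(1, -13))) = 1/(778187 - 1930*0) = 1/(778187 + 0) = 1/778187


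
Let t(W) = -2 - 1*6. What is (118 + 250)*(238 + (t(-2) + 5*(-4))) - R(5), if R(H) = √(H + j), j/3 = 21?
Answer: 77280 - 2*√17 ≈ 77272.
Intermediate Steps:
j = 63 (j = 3*21 = 63)
t(W) = -8 (t(W) = -2 - 6 = -8)
R(H) = √(63 + H) (R(H) = √(H + 63) = √(63 + H))
(118 + 250)*(238 + (t(-2) + 5*(-4))) - R(5) = (118 + 250)*(238 + (-8 + 5*(-4))) - √(63 + 5) = 368*(238 + (-8 - 20)) - √68 = 368*(238 - 28) - 2*√17 = 368*210 - 2*√17 = 77280 - 2*√17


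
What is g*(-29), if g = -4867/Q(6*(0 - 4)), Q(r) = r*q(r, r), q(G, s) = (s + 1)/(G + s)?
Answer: -282286/23 ≈ -12273.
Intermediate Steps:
q(G, s) = (1 + s)/(G + s)
Q(r) = ½ + r/2 (Q(r) = r*((1 + r)/(r + r)) = r*((1 + r)/((2*r))) = r*((1/(2*r))*(1 + r)) = r*((1 + r)/(2*r)) = ½ + r/2)
g = 9734/23 (g = -4867/(½ + (6*(0 - 4))/2) = -4867/(½ + (6*(-4))/2) = -4867/(½ + (½)*(-24)) = -4867/(½ - 12) = -4867/(-23/2) = -4867*(-2/23) = 9734/23 ≈ 423.22)
g*(-29) = (9734/23)*(-29) = -282286/23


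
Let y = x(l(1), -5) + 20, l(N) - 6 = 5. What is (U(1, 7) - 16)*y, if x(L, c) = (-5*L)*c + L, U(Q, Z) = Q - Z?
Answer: -6732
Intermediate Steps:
l(N) = 11 (l(N) = 6 + 5 = 11)
x(L, c) = L - 5*L*c (x(L, c) = -5*L*c + L = L - 5*L*c)
y = 306 (y = 11*(1 - 5*(-5)) + 20 = 11*(1 + 25) + 20 = 11*26 + 20 = 286 + 20 = 306)
(U(1, 7) - 16)*y = ((1 - 1*7) - 16)*306 = ((1 - 7) - 16)*306 = (-6 - 16)*306 = -22*306 = -6732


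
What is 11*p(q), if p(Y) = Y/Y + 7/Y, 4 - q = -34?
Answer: 495/38 ≈ 13.026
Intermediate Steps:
q = 38 (q = 4 - 1*(-34) = 4 + 34 = 38)
p(Y) = 1 + 7/Y
11*p(q) = 11*((7 + 38)/38) = 11*((1/38)*45) = 11*(45/38) = 495/38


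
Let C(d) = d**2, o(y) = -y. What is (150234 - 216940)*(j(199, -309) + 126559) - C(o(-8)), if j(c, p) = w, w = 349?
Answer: -8465525112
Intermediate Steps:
j(c, p) = 349
(150234 - 216940)*(j(199, -309) + 126559) - C(o(-8)) = (150234 - 216940)*(349 + 126559) - (-1*(-8))**2 = -66706*126908 - 1*8**2 = -8465525048 - 1*64 = -8465525048 - 64 = -8465525112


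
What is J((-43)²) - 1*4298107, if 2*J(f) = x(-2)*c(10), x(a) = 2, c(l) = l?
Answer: -4298097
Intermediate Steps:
J(f) = 10 (J(f) = (2*10)/2 = (½)*20 = 10)
J((-43)²) - 1*4298107 = 10 - 1*4298107 = 10 - 4298107 = -4298097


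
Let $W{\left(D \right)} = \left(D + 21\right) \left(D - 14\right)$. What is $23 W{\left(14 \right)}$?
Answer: $0$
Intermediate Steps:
$W{\left(D \right)} = \left(-14 + D\right) \left(21 + D\right)$ ($W{\left(D \right)} = \left(21 + D\right) \left(-14 + D\right) = \left(-14 + D\right) \left(21 + D\right)$)
$23 W{\left(14 \right)} = 23 \left(-294 + 14^{2} + 7 \cdot 14\right) = 23 \left(-294 + 196 + 98\right) = 23 \cdot 0 = 0$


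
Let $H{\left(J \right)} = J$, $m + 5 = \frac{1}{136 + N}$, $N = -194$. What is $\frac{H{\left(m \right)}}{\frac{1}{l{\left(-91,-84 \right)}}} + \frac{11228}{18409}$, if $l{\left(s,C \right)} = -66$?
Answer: $\frac{177107239}{533861} \approx 331.75$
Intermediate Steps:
$m = - \frac{291}{58}$ ($m = -5 + \frac{1}{136 - 194} = -5 + \frac{1}{-58} = -5 - \frac{1}{58} = - \frac{291}{58} \approx -5.0172$)
$\frac{H{\left(m \right)}}{\frac{1}{l{\left(-91,-84 \right)}}} + \frac{11228}{18409} = - \frac{291}{58 \frac{1}{-66}} + \frac{11228}{18409} = - \frac{291}{58 \left(- \frac{1}{66}\right)} + 11228 \cdot \frac{1}{18409} = \left(- \frac{291}{58}\right) \left(-66\right) + \frac{11228}{18409} = \frac{9603}{29} + \frac{11228}{18409} = \frac{177107239}{533861}$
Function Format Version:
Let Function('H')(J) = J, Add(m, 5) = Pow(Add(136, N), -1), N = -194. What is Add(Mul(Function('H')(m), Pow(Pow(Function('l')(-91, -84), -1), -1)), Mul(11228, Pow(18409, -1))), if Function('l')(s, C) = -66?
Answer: Rational(177107239, 533861) ≈ 331.75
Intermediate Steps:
m = Rational(-291, 58) (m = Add(-5, Pow(Add(136, -194), -1)) = Add(-5, Pow(-58, -1)) = Add(-5, Rational(-1, 58)) = Rational(-291, 58) ≈ -5.0172)
Add(Mul(Function('H')(m), Pow(Pow(Function('l')(-91, -84), -1), -1)), Mul(11228, Pow(18409, -1))) = Add(Mul(Rational(-291, 58), Pow(Pow(-66, -1), -1)), Mul(11228, Pow(18409, -1))) = Add(Mul(Rational(-291, 58), Pow(Rational(-1, 66), -1)), Mul(11228, Rational(1, 18409))) = Add(Mul(Rational(-291, 58), -66), Rational(11228, 18409)) = Add(Rational(9603, 29), Rational(11228, 18409)) = Rational(177107239, 533861)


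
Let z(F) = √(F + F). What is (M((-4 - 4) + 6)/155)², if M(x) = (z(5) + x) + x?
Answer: (4 - √10)²/24025 ≈ 2.9210e-5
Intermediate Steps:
z(F) = √2*√F (z(F) = √(2*F) = √2*√F)
M(x) = √10 + 2*x (M(x) = (√2*√5 + x) + x = (√10 + x) + x = (x + √10) + x = √10 + 2*x)
(M((-4 - 4) + 6)/155)² = ((√10 + 2*((-4 - 4) + 6))/155)² = ((√10 + 2*(-8 + 6))*(1/155))² = ((√10 + 2*(-2))*(1/155))² = ((√10 - 4)*(1/155))² = ((-4 + √10)*(1/155))² = (-4/155 + √10/155)²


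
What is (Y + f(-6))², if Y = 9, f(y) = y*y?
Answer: 2025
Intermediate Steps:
f(y) = y²
(Y + f(-6))² = (9 + (-6)²)² = (9 + 36)² = 45² = 2025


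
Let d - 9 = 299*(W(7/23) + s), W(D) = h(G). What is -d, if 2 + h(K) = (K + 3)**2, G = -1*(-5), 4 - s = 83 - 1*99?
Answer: -24527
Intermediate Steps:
s = 20 (s = 4 - (83 - 1*99) = 4 - (83 - 99) = 4 - 1*(-16) = 4 + 16 = 20)
G = 5
h(K) = -2 + (3 + K)**2 (h(K) = -2 + (K + 3)**2 = -2 + (3 + K)**2)
W(D) = 62 (W(D) = -2 + (3 + 5)**2 = -2 + 8**2 = -2 + 64 = 62)
d = 24527 (d = 9 + 299*(62 + 20) = 9 + 299*82 = 9 + 24518 = 24527)
-d = -1*24527 = -24527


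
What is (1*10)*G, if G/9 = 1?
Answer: 90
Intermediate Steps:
G = 9 (G = 9*1 = 9)
(1*10)*G = (1*10)*9 = 10*9 = 90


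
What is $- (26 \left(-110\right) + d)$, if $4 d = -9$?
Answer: $\frac{11449}{4} \approx 2862.3$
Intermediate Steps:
$d = - \frac{9}{4}$ ($d = \frac{1}{4} \left(-9\right) = - \frac{9}{4} \approx -2.25$)
$- (26 \left(-110\right) + d) = - (26 \left(-110\right) - \frac{9}{4}) = - (-2860 - \frac{9}{4}) = \left(-1\right) \left(- \frac{11449}{4}\right) = \frac{11449}{4}$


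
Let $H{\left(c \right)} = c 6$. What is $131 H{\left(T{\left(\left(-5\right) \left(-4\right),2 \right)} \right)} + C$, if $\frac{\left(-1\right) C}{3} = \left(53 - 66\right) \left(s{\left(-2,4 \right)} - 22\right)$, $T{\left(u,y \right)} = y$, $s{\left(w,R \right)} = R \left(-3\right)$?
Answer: $246$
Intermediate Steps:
$s{\left(w,R \right)} = - 3 R$
$H{\left(c \right)} = 6 c$
$C = -1326$ ($C = - 3 \left(53 - 66\right) \left(\left(-3\right) 4 - 22\right) = - 3 \left(- 13 \left(-12 - 22\right)\right) = - 3 \left(\left(-13\right) \left(-34\right)\right) = \left(-3\right) 442 = -1326$)
$131 H{\left(T{\left(\left(-5\right) \left(-4\right),2 \right)} \right)} + C = 131 \cdot 6 \cdot 2 - 1326 = 131 \cdot 12 - 1326 = 1572 - 1326 = 246$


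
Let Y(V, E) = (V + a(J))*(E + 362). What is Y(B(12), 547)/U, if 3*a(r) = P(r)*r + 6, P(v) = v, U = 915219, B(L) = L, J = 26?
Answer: 72518/305073 ≈ 0.23771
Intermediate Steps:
a(r) = 2 + r²/3 (a(r) = (r*r + 6)/3 = (r² + 6)/3 = (6 + r²)/3 = 2 + r²/3)
Y(V, E) = (362 + E)*(682/3 + V) (Y(V, E) = (V + (2 + (⅓)*26²))*(E + 362) = (V + (2 + (⅓)*676))*(362 + E) = (V + (2 + 676/3))*(362 + E) = (V + 682/3)*(362 + E) = (682/3 + V)*(362 + E) = (362 + E)*(682/3 + V))
Y(B(12), 547)/U = (246884/3 + 362*12 + (682/3)*547 + 547*12)/915219 = (246884/3 + 4344 + 373054/3 + 6564)*(1/915219) = 217554*(1/915219) = 72518/305073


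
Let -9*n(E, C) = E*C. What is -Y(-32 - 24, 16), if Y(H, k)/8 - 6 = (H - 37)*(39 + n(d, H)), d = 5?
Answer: 156344/3 ≈ 52115.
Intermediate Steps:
n(E, C) = -C*E/9 (n(E, C) = -E*C/9 = -C*E/9)
Y(H, k) = 48 + 8*(-37 + H)*(39 - 5*H/9) (Y(H, k) = 48 + 8*((H - 37)*(39 - 1/9*H*5)) = 48 + 8*((-37 + H)*(39 - 5*H/9)) = 48 + 8*(-37 + H)*(39 - 5*H/9))
-Y(-32 - 24, 16) = -(-11496 - 40*(-32 - 24)**2/9 + 4288*(-32 - 24)/9) = -(-11496 - 40/9*(-56)**2 + (4288/9)*(-56)) = -(-11496 - 40/9*3136 - 240128/9) = -(-11496 - 125440/9 - 240128/9) = -1*(-156344/3) = 156344/3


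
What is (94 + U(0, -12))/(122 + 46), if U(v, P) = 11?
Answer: 5/8 ≈ 0.62500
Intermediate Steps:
(94 + U(0, -12))/(122 + 46) = (94 + 11)/(122 + 46) = 105/168 = 105*(1/168) = 5/8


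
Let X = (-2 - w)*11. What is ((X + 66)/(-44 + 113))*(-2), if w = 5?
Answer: 22/69 ≈ 0.31884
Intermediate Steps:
X = -77 (X = (-2 - 1*5)*11 = (-2 - 5)*11 = -7*11 = -77)
((X + 66)/(-44 + 113))*(-2) = ((-77 + 66)/(-44 + 113))*(-2) = -11/69*(-2) = 22/69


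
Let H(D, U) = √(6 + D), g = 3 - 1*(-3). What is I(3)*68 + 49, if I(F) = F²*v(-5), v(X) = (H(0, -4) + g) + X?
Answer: 661 + 612*√6 ≈ 2160.1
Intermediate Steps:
g = 6 (g = 3 + 3 = 6)
v(X) = 6 + X + √6 (v(X) = (√(6 + 0) + 6) + X = (√6 + 6) + X = (6 + √6) + X = 6 + X + √6)
I(F) = F²*(1 + √6) (I(F) = F²*(6 - 5 + √6) = F²*(1 + √6))
I(3)*68 + 49 = (3²*(1 + √6))*68 + 49 = (9*(1 + √6))*68 + 49 = (9 + 9*√6)*68 + 49 = (612 + 612*√6) + 49 = 661 + 612*√6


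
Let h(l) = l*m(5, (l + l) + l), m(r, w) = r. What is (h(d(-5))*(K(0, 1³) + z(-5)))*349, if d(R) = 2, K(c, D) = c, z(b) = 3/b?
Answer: -2094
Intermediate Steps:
h(l) = 5*l (h(l) = l*5 = 5*l)
(h(d(-5))*(K(0, 1³) + z(-5)))*349 = ((5*2)*(0 + 3/(-5)))*349 = (10*(0 + 3*(-⅕)))*349 = (10*(0 - ⅗))*349 = (10*(-⅗))*349 = -6*349 = -2094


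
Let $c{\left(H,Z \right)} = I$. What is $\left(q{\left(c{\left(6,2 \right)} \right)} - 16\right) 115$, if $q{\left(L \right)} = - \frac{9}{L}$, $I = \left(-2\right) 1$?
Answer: $- \frac{2645}{2} \approx -1322.5$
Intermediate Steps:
$I = -2$
$c{\left(H,Z \right)} = -2$
$\left(q{\left(c{\left(6,2 \right)} \right)} - 16\right) 115 = \left(- \frac{9}{-2} - 16\right) 115 = \left(\left(-9\right) \left(- \frac{1}{2}\right) - 16\right) 115 = \left(\frac{9}{2} - 16\right) 115 = \left(- \frac{23}{2}\right) 115 = - \frac{2645}{2}$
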